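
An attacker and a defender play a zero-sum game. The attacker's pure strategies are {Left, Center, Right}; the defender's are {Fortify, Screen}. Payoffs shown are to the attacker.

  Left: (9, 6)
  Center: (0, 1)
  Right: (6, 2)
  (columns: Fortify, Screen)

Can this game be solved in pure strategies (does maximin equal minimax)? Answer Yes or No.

Yes

Row minima: Left → 6, Center → 0, Right → 2; maximin = 6.
Column maxima: Fortify → 9, Screen → 6; minimax = 6.
maximin = minimax = 6, so a saddle point exists.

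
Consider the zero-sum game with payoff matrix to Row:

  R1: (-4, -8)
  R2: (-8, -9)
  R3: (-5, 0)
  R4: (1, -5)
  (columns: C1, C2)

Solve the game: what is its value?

-25/11

Row minima: R1 → -8, R2 → -9, R3 → -5, R4 → -5; maximin = -5.
Column maxima: C1 → 1, C2 → 0; minimax = 0.
-5 ≠ 0, so there is no saddle point; optimal play is mixed.
R1 is strictly dominated by R4, so Row never plays it.
R2 is strictly dominated by R3, so Row never plays it.
On the remaining 2×2 (R3, R4 vs C1, C2):
Let Row play R3 with probability p. Expected payoff against C1: (-5)p + 1(1−p) = −6p + 1; against C2: 0p + (-5)(1−p) = 5p − 5.
Setting these equal: −6p + 1 = 5p − 5 ⇒ −11p = -6 ⇒ p = 6/11, and the value is (-6)·(6/11) + 1 = -25/11.
For Column: with q = P(C1), equating R3's and R4's payoffs gives −5q = 6q − 5 ⇒ q = 5/11.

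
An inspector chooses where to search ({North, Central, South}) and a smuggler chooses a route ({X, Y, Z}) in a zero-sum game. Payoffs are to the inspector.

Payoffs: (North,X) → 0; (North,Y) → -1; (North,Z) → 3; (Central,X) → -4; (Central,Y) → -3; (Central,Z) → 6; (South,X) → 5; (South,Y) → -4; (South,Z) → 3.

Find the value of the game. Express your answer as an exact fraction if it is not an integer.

Row minima: North → -1, Central → -4, South → -4; maximin = -1.
Column maxima: X → 5, Y → -1, Z → 6; minimax = -1.
Since maximin = minimax = -1, there is a saddle point and the value is -1.

-1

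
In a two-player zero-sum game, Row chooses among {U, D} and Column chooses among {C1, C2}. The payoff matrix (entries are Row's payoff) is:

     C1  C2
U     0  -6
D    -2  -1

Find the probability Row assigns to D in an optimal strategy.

6/7

Row minima: U → -6, D → -2; maximin = -2.
Column maxima: C1 → 0, C2 → -1; minimax = -1.
-2 ≠ -1, so there is no saddle point; optimal play is mixed.
Let Row play U with probability p. Expected payoff against C1: 0p + (-2)(1−p) = 2p − 2; against C2: (-6)p + (-1)(1−p) = −5p − 1.
Setting these equal: 2p − 2 = −5p − 1 ⇒ 7p = 1 ⇒ p = 1/7, and the value is (2)·(1/7) − 2 = -12/7.
For Column: with q = P(C1), equating U's and D's payoffs gives 6q − 6 = −q − 1 ⇒ q = 5/7.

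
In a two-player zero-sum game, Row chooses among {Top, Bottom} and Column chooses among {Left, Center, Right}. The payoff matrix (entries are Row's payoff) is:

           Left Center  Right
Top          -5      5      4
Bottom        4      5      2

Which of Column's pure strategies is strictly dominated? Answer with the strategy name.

Center

Left holds Row's payoff strictly below Center in every row: -5 < 5, 4 < 5.
So Center is strictly dominated for Column.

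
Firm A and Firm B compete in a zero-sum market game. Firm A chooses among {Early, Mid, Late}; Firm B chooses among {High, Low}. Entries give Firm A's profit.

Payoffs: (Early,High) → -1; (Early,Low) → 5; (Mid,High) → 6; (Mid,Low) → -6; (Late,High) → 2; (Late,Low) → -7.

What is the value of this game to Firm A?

Row minima: Early → -1, Mid → -6, Late → -7; maximin = -1.
Column maxima: High → 6, Low → 5; minimax = 5.
-1 ≠ 5, so there is no saddle point; optimal play is mixed.
Late is strictly dominated by Mid, so Firm A never plays it.
On the remaining 2×2 (Early, Mid vs High, Low):
Let Firm A play Early with probability p. Expected payoff against High: (-1)p + 6(1−p) = −7p + 6; against Low: 5p + (-6)(1−p) = 11p − 6.
Setting these equal: −7p + 6 = 11p − 6 ⇒ −18p = -12 ⇒ p = 2/3, and the value is (-7)·(2/3) + 6 = 4/3.
For Firm B: with q = P(High), equating Early's and Mid's payoffs gives −6q + 5 = 12q − 6 ⇒ q = 11/18.

4/3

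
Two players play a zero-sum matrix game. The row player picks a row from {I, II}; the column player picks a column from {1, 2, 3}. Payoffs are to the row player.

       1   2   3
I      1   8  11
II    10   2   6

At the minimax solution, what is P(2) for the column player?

Row minima: I → 1, II → 2; maximin = 2.
Column maxima: 1 → 10, 2 → 8, 3 → 11; minimax = 8.
2 ≠ 8, so there is no saddle point; optimal play is mixed.
3 is strictly dominated by 2 (it gives the row player strictly more in every row), so the column player never plays it.
On the remaining 2×2 (I, II vs 1, 2):
Let the row player play I with probability p. Expected payoff against 1: 1p + 10(1−p) = −9p + 10; against 2: 8p + 2(1−p) = 6p + 2.
Setting these equal: −9p + 10 = 6p + 2 ⇒ −15p = -8 ⇒ p = 8/15, and the value is (-9)·(8/15) + 10 = 26/5.
For the column player: with q = P(1), equating I's and II's payoffs gives −7q + 8 = 8q + 2 ⇒ q = 2/5.

3/5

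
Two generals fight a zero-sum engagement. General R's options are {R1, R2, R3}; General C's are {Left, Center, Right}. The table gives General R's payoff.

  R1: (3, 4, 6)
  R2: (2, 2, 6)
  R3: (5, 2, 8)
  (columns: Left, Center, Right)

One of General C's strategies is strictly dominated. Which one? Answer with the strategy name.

Right

Left holds General R's payoff strictly below Right in every row: 3 < 6, 2 < 6, 5 < 8.
So Right is strictly dominated for General C.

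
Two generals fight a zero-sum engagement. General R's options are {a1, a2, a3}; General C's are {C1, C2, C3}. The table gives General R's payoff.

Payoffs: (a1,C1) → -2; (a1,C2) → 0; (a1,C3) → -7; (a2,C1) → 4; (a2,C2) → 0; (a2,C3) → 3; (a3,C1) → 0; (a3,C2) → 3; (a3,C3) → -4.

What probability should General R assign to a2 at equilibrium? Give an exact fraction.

Row minima: a1 → -7, a2 → 0, a3 → -4; maximin = 0.
Column maxima: C1 → 4, C2 → 3, C3 → 3; minimax = 3.
0 ≠ 3, so there is no saddle point; optimal play is mixed.
a1 is strictly dominated by a3, so General R never plays it.
C1 is strictly dominated by C3 (it gives General R strictly more in every row), so General C never plays it.
On the remaining 2×2 (a2, a3 vs C2, C3):
Let General R play a2 with probability p. Expected payoff against C2: 0p + 3(1−p) = −3p + 3; against C3: 3p + (-4)(1−p) = 7p − 4.
Setting these equal: −3p + 3 = 7p − 4 ⇒ −10p = -7 ⇒ p = 7/10, and the value is (-3)·(7/10) + 3 = 9/10.
For General C: with q = P(C2), equating a2's and a3's payoffs gives −3q + 3 = 7q − 4 ⇒ q = 7/10.

7/10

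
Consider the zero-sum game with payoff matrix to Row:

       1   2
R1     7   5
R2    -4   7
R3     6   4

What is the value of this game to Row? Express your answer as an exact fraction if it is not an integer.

Row minima: R1 → 5, R2 → -4, R3 → 4; maximin = 5.
Column maxima: 1 → 7, 2 → 7; minimax = 7.
5 ≠ 7, so there is no saddle point; optimal play is mixed.
R3 is strictly dominated by R1, so Row never plays it.
On the remaining 2×2 (R1, R2 vs 1, 2):
Let Row play R1 with probability p. Expected payoff against 1: 7p + (-4)(1−p) = 11p − 4; against 2: 5p + 7(1−p) = −2p + 7.
Setting these equal: 11p − 4 = −2p + 7 ⇒ 13p = 11 ⇒ p = 11/13, and the value is (11)·(11/13) − 4 = 69/13.
For Column: with q = P(1), equating R1's and R2's payoffs gives 2q + 5 = −11q + 7 ⇒ q = 2/13.

69/13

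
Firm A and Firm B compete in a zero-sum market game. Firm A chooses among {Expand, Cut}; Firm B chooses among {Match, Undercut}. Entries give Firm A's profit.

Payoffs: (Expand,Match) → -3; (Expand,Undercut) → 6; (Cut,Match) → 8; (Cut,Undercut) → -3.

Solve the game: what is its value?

Row minima: Expand → -3, Cut → -3; maximin = -3.
Column maxima: Match → 8, Undercut → 6; minimax = 6.
-3 ≠ 6, so there is no saddle point; optimal play is mixed.
Let Firm A play Expand with probability p. Expected payoff against Match: (-3)p + 8(1−p) = −11p + 8; against Undercut: 6p + (-3)(1−p) = 9p − 3.
Setting these equal: −11p + 8 = 9p − 3 ⇒ −20p = -11 ⇒ p = 11/20, and the value is (-11)·(11/20) + 8 = 39/20.
For Firm B: with q = P(Match), equating Expand's and Cut's payoffs gives −9q + 6 = 11q − 3 ⇒ q = 9/20.

39/20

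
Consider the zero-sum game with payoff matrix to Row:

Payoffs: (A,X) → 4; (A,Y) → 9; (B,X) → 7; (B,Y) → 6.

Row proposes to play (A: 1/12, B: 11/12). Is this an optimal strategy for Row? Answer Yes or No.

Against X this mix gives (1/12)·4 + (11/12)·7 = 27/4.
Against Y this mix gives (1/12)·9 + (11/12)·6 = 25/4.
Column will play Y, holding Row to 25/4. Shifting weight toward the row that does better against Y would raise this floor (the equalizing mix achieves 13/2 against both Y and X), so the proposed strategy is not optimal.

No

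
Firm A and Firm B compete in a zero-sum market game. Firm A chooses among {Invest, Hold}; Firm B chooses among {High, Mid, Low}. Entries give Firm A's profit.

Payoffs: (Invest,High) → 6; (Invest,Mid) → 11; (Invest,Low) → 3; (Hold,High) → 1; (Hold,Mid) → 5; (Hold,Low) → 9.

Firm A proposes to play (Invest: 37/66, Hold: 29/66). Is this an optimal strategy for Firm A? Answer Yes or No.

Against High this mix gives (37/66)·6 + (29/66)·1 = 251/66.
Against Mid this mix gives (37/66)·11 + (29/66)·5 = 92/11.
Against Low this mix gives (37/66)·3 + (29/66)·9 = 62/11.
Firm B will play High, holding Firm A to 251/66. Shifting weight toward the row that does better against High would raise this floor (the equalizing mix achieves 51/11 against both High and Low), so the proposed strategy is not optimal.

No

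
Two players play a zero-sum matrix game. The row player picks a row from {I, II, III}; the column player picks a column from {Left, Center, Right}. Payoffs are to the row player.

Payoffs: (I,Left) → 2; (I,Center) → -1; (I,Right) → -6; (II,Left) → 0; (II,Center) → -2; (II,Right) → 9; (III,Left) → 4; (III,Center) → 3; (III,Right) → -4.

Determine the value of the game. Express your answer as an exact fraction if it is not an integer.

Row minima: I → -6, II → -2, III → -4; maximin = -2.
Column maxima: Left → 4, Center → 3, Right → 9; minimax = 3.
-2 ≠ 3, so there is no saddle point; optimal play is mixed.
I is strictly dominated by III, so the row player never plays it.
Left is strictly dominated by Center (it gives the row player strictly more in every row), so the column player never plays it.
On the remaining 2×2 (II, III vs Center, Right):
Let the row player play II with probability p. Expected payoff against Center: (-2)p + 3(1−p) = −5p + 3; against Right: 9p + (-4)(1−p) = 13p − 4.
Setting these equal: −5p + 3 = 13p − 4 ⇒ −18p = -7 ⇒ p = 7/18, and the value is (-5)·(7/18) + 3 = 19/18.
For the column player: with q = P(Center), equating II's and III's payoffs gives −11q + 9 = 7q − 4 ⇒ q = 13/18.

19/18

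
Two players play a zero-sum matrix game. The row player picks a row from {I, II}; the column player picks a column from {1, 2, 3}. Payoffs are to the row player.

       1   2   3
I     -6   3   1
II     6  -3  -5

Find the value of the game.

Row minima: I → -6, II → -5; maximin = -5.
Column maxima: 1 → 6, 2 → 3, 3 → 1; minimax = 1.
-5 ≠ 1, so there is no saddle point; optimal play is mixed.
2 is strictly dominated by 3 (it gives the row player strictly more in every row), so the column player never plays it.
On the remaining 2×2 (I, II vs 1, 3):
Let the row player play I with probability p. Expected payoff against 1: (-6)p + 6(1−p) = −12p + 6; against 3: 1p + (-5)(1−p) = 6p − 5.
Setting these equal: −12p + 6 = 6p − 5 ⇒ −18p = -11 ⇒ p = 11/18, and the value is (-12)·(11/18) + 6 = -4/3.
For the column player: with q = P(1), equating I's and II's payoffs gives −7q + 1 = 11q − 5 ⇒ q = 1/3.

-4/3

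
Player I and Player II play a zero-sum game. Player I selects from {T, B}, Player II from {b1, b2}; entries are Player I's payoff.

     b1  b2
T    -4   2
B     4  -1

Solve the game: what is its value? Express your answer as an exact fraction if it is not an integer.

Row minima: T → -4, B → -1; maximin = -1.
Column maxima: b1 → 4, b2 → 2; minimax = 2.
-1 ≠ 2, so there is no saddle point; optimal play is mixed.
Let Player I play T with probability p. Expected payoff against b1: (-4)p + 4(1−p) = −8p + 4; against b2: 2p + (-1)(1−p) = 3p − 1.
Setting these equal: −8p + 4 = 3p − 1 ⇒ −11p = -5 ⇒ p = 5/11, and the value is (-8)·(5/11) + 4 = 4/11.
For Player II: with q = P(b1), equating T's and B's payoffs gives −6q + 2 = 5q − 1 ⇒ q = 3/11.

4/11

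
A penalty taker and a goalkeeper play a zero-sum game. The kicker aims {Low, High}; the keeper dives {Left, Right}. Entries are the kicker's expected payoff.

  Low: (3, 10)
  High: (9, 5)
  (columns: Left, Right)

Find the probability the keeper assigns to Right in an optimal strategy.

Row minima: Low → 3, High → 5; maximin = 5.
Column maxima: Left → 9, Right → 10; minimax = 9.
5 ≠ 9, so there is no saddle point; optimal play is mixed.
Let the kicker play Low with probability p. Expected payoff against Left: 3p + 9(1−p) = −6p + 9; against Right: 10p + 5(1−p) = 5p + 5.
Setting these equal: −6p + 9 = 5p + 5 ⇒ −11p = -4 ⇒ p = 4/11, and the value is (-6)·(4/11) + 9 = 75/11.
For the keeper: with q = P(Left), equating Low's and High's payoffs gives −7q + 10 = 4q + 5 ⇒ q = 5/11.

6/11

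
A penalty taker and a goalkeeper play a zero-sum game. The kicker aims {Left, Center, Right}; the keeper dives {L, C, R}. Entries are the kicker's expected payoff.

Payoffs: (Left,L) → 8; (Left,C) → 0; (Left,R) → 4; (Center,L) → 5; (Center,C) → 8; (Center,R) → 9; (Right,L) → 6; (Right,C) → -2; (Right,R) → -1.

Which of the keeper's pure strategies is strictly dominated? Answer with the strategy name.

C holds the kicker's payoff strictly below R in every row: 0 < 4, 8 < 9, -2 < -1.
So R is strictly dominated for the keeper.

R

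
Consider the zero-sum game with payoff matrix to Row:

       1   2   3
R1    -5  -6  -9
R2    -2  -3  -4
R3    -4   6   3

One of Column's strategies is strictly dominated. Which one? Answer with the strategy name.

2

3 holds Row's payoff strictly below 2 in every row: -9 < -6, -4 < -3, 3 < 6.
So 2 is strictly dominated for Column.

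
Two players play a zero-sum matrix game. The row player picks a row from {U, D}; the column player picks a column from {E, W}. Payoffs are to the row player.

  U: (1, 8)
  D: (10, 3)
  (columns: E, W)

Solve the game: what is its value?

Row minima: U → 1, D → 3; maximin = 3.
Column maxima: E → 10, W → 8; minimax = 8.
3 ≠ 8, so there is no saddle point; optimal play is mixed.
Let the row player play U with probability p. Expected payoff against E: 1p + 10(1−p) = −9p + 10; against W: 8p + 3(1−p) = 5p + 3.
Setting these equal: −9p + 10 = 5p + 3 ⇒ −14p = -7 ⇒ p = 1/2, and the value is (-9)·(1/2) + 10 = 11/2.
For the column player: with q = P(E), equating U's and D's payoffs gives −7q + 8 = 7q + 3 ⇒ q = 5/14.

11/2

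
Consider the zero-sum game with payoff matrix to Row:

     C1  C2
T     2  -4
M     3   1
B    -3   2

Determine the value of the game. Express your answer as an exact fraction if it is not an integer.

9/7

Row minima: T → -4, M → 1, B → -3; maximin = 1.
Column maxima: C1 → 3, C2 → 2; minimax = 2.
1 ≠ 2, so there is no saddle point; optimal play is mixed.
T is strictly dominated by M, so Row never plays it.
On the remaining 2×2 (M, B vs C1, C2):
Let Row play M with probability p. Expected payoff against C1: 3p + (-3)(1−p) = 6p − 3; against C2: 1p + 2(1−p) = −p + 2.
Setting these equal: 6p − 3 = −p + 2 ⇒ 7p = 5 ⇒ p = 5/7, and the value is (6)·(5/7) − 3 = 9/7.
For Column: with q = P(C1), equating M's and B's payoffs gives 2q + 1 = −5q + 2 ⇒ q = 1/7.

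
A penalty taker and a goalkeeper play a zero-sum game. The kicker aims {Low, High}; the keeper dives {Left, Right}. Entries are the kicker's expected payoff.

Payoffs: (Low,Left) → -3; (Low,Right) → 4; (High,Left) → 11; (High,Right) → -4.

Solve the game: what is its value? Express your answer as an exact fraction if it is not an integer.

Row minima: Low → -3, High → -4; maximin = -3.
Column maxima: Left → 11, Right → 4; minimax = 4.
-3 ≠ 4, so there is no saddle point; optimal play is mixed.
Let the kicker play Low with probability p. Expected payoff against Left: (-3)p + 11(1−p) = −14p + 11; against Right: 4p + (-4)(1−p) = 8p − 4.
Setting these equal: −14p + 11 = 8p − 4 ⇒ −22p = -15 ⇒ p = 15/22, and the value is (-14)·(15/22) + 11 = 16/11.
For the keeper: with q = P(Left), equating Low's and High's payoffs gives −7q + 4 = 15q − 4 ⇒ q = 4/11.

16/11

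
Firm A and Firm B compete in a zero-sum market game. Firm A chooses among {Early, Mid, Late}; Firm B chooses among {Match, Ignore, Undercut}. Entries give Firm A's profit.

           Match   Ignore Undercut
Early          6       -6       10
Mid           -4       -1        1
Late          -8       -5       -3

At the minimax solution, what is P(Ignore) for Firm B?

Row minima: Early → -6, Mid → -4, Late → -8; maximin = -4.
Column maxima: Match → 6, Ignore → -1, Undercut → 10; minimax = -1.
-4 ≠ -1, so there is no saddle point; optimal play is mixed.
Late is strictly dominated by Mid, so Firm A never plays it.
Undercut is strictly dominated by Match (it gives Firm A strictly more in every row), so Firm B never plays it.
On the remaining 2×2 (Early, Mid vs Match, Ignore):
Let Firm A play Early with probability p. Expected payoff against Match: 6p + (-4)(1−p) = 10p − 4; against Ignore: (-6)p + (-1)(1−p) = −5p − 1.
Setting these equal: 10p − 4 = −5p − 1 ⇒ 15p = 3 ⇒ p = 1/5, and the value is (10)·(1/5) − 4 = -2.
For Firm B: with q = P(Match), equating Early's and Mid's payoffs gives 12q − 6 = −3q − 1 ⇒ q = 1/3.

2/3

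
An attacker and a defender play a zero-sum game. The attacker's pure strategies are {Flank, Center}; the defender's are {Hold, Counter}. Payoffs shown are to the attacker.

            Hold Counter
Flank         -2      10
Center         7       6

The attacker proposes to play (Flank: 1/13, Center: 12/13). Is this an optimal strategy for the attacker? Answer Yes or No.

Yes

Against Hold this mix gives (1/13)·(-2) + (12/13)·7 = 82/13.
Against Counter this mix gives (1/13)·10 + (12/13)·6 = 82/13.
All of the defender's active replies (Hold, Counter) yield 82/13, and no column does worse for the attacker. The mix makes the defender indifferent and guarantees 82/13, so it is optimal.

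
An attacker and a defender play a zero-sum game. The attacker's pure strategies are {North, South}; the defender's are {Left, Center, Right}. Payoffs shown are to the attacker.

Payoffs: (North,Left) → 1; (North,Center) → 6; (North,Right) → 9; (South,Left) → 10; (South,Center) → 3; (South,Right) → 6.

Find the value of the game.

19/4

Row minima: North → 1, South → 3; maximin = 3.
Column maxima: Left → 10, Center → 6, Right → 9; minimax = 6.
3 ≠ 6, so there is no saddle point; optimal play is mixed.
Right is strictly dominated by Center (it gives the attacker strictly more in every row), so the defender never plays it.
On the remaining 2×2 (North, South vs Left, Center):
Let the attacker play North with probability p. Expected payoff against Left: 1p + 10(1−p) = −9p + 10; against Center: 6p + 3(1−p) = 3p + 3.
Setting these equal: −9p + 10 = 3p + 3 ⇒ −12p = -7 ⇒ p = 7/12, and the value is (-9)·(7/12) + 10 = 19/4.
For the defender: with q = P(Left), equating North's and South's payoffs gives −5q + 6 = 7q + 3 ⇒ q = 1/4.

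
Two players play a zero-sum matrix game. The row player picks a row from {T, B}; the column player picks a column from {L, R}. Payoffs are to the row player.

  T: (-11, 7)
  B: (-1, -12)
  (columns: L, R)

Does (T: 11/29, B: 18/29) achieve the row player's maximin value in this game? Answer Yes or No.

Yes

Against L this mix gives (11/29)·(-11) + (18/29)·(-1) = -139/29.
Against R this mix gives (11/29)·7 + (18/29)·(-12) = -139/29.
All of the column player's active replies (L, R) yield -139/29, and no column does worse for the row player. The mix makes the column player indifferent and guarantees -139/29, so it is optimal.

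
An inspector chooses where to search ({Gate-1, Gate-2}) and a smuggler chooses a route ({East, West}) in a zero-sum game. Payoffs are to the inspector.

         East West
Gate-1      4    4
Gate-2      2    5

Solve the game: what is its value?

Row minima: Gate-1 → 4, Gate-2 → 2; maximin = 4.
Column maxima: East → 4, West → 5; minimax = 4.
Since maximin = minimax = 4, there is a saddle point and the value is 4.

4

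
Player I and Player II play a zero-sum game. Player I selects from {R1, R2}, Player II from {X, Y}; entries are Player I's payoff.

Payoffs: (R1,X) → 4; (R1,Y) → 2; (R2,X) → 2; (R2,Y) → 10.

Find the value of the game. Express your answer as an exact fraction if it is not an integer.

Row minima: R1 → 2, R2 → 2; maximin = 2.
Column maxima: X → 4, Y → 10; minimax = 4.
2 ≠ 4, so there is no saddle point; optimal play is mixed.
Let Player I play R1 with probability p. Expected payoff against X: 4p + 2(1−p) = 2p + 2; against Y: 2p + 10(1−p) = −8p + 10.
Setting these equal: 2p + 2 = −8p + 10 ⇒ 10p = 8 ⇒ p = 4/5, and the value is (2)·(4/5) + 2 = 18/5.
For Player II: with q = P(X), equating R1's and R2's payoffs gives 2q + 2 = −8q + 10 ⇒ q = 4/5.

18/5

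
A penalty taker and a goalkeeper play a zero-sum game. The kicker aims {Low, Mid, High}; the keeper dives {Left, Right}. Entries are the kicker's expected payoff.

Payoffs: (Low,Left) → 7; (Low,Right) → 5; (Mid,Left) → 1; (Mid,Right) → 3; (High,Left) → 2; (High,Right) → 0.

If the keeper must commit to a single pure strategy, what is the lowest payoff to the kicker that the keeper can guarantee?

Column maxima: Left → 7, Right → 5.
The smallest of these is 5.

5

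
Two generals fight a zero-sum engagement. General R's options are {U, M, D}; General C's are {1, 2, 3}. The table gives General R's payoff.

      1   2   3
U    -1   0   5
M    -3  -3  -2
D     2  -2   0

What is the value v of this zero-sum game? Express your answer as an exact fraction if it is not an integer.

Row minima: U → -1, M → -3, D → -2; maximin = -1.
Column maxima: 1 → 2, 2 → 0, 3 → 5; minimax = 0.
-1 ≠ 0, so there is no saddle point; optimal play is mixed.
M is strictly dominated by U, so General R never plays it.
3 is strictly dominated by 2 (it gives General R strictly more in every row), so General C never plays it.
On the remaining 2×2 (U, D vs 1, 2):
Let General R play U with probability p. Expected payoff against 1: (-1)p + 2(1−p) = −3p + 2; against 2: 0p + (-2)(1−p) = 2p − 2.
Setting these equal: −3p + 2 = 2p − 2 ⇒ −5p = -4 ⇒ p = 4/5, and the value is (-3)·(4/5) + 2 = -2/5.
For General C: with q = P(1), equating U's and D's payoffs gives −q = 4q − 2 ⇒ q = 2/5.

-2/5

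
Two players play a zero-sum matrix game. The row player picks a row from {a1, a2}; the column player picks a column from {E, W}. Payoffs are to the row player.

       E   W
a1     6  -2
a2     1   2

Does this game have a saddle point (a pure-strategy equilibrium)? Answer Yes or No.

No

Row minima: a1 → -2, a2 → 1; maximin = 1.
Column maxima: E → 6, W → 2; minimax = 2.
1 ≠ 2, so no pure-strategy equilibrium exists.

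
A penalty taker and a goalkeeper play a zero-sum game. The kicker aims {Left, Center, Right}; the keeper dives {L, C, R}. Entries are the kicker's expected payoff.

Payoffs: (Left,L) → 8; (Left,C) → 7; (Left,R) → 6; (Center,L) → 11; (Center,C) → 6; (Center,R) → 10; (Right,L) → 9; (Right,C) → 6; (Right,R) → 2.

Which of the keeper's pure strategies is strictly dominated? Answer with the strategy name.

C holds the kicker's payoff strictly below L in every row: 7 < 8, 6 < 11, 6 < 9.
So L is strictly dominated for the keeper.

L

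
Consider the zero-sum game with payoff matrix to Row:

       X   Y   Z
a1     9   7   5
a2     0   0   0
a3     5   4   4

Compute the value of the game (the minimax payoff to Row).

5

Row minima: a1 → 5, a2 → 0, a3 → 4; maximin = 5.
Column maxima: X → 9, Y → 7, Z → 5; minimax = 5.
Since maximin = minimax = 5, there is a saddle point and the value is 5.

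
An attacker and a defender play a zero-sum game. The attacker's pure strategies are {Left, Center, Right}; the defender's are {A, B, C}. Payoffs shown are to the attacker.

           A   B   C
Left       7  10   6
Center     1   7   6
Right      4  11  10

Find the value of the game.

46/7

Row minima: Left → 6, Center → 1, Right → 4; maximin = 6.
Column maxima: A → 7, B → 11, C → 10; minimax = 7.
6 ≠ 7, so there is no saddle point; optimal play is mixed.
Center is strictly dominated by Right, so the attacker never plays it.
B is strictly dominated by A (it gives the attacker strictly more in every row), so the defender never plays it.
On the remaining 2×2 (Left, Right vs A, C):
Let the attacker play Left with probability p. Expected payoff against A: 7p + 4(1−p) = 3p + 4; against C: 6p + 10(1−p) = −4p + 10.
Setting these equal: 3p + 4 = −4p + 10 ⇒ 7p = 6 ⇒ p = 6/7, and the value is (3)·(6/7) + 4 = 46/7.
For the defender: with q = P(A), equating Left's and Right's payoffs gives q + 6 = −6q + 10 ⇒ q = 4/7.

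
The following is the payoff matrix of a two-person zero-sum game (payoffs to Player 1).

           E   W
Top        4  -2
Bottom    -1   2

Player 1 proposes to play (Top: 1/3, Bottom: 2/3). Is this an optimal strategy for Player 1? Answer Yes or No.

Yes

Against E this mix gives (1/3)·4 + (2/3)·(-1) = 2/3.
Against W this mix gives (1/3)·(-2) + (2/3)·2 = 2/3.
All of Player 2's active replies (E, W) yield 2/3, and no column does worse for Player 1. The mix makes Player 2 indifferent and guarantees 2/3, so it is optimal.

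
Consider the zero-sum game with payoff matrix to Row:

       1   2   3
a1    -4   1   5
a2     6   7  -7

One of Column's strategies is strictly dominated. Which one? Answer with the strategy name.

1 holds Row's payoff strictly below 2 in every row: -4 < 1, 6 < 7.
So 2 is strictly dominated for Column.

2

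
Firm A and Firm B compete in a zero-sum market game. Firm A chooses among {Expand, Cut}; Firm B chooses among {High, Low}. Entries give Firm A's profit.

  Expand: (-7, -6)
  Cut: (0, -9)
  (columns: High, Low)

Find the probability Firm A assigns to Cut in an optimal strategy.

Row minima: Expand → -7, Cut → -9; maximin = -7.
Column maxima: High → 0, Low → -6; minimax = -6.
-7 ≠ -6, so there is no saddle point; optimal play is mixed.
Let Firm A play Expand with probability p. Expected payoff against High: (-7)p + 0(1−p) = −7p; against Low: (-6)p + (-9)(1−p) = 3p − 9.
Setting these equal: −7p = 3p − 9 ⇒ −10p = -9 ⇒ p = 9/10, and the value is (-7)·(9/10) = -63/10.
For Firm B: with q = P(High), equating Expand's and Cut's payoffs gives −q − 6 = 9q − 9 ⇒ q = 3/10.

1/10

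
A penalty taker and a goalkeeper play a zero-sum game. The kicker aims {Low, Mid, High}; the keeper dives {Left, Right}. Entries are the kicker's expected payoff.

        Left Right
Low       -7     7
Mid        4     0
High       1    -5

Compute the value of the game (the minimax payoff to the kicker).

14/9

Row minima: Low → -7, Mid → 0, High → -5; maximin = 0.
Column maxima: Left → 4, Right → 7; minimax = 4.
0 ≠ 4, so there is no saddle point; optimal play is mixed.
High is strictly dominated by Mid, so the kicker never plays it.
On the remaining 2×2 (Low, Mid vs Left, Right):
Let the kicker play Low with probability p. Expected payoff against Left: (-7)p + 4(1−p) = −11p + 4; against Right: 7p + 0(1−p) = 7p.
Setting these equal: −11p + 4 = 7p ⇒ −18p = -4 ⇒ p = 2/9, and the value is (-11)·(2/9) + 4 = 14/9.
For the keeper: with q = P(Left), equating Low's and Mid's payoffs gives −14q + 7 = 4q ⇒ q = 7/18.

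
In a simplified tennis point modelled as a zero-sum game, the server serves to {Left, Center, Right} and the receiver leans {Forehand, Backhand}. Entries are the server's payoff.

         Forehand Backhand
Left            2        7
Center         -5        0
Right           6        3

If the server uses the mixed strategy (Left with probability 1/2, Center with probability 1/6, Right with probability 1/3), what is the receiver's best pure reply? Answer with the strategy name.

Forehand

If the receiver plays Forehand, the server's expected payoff is (1/2)·2 + (1/6)·(-5) + (1/3)·6 = 13/6.
If the receiver plays Backhand, the server's expected payoff is (1/2)·7 + (1/6)·0 + (1/3)·3 = 9/2.
The receiver minimizes the server's payoff; the smallest is 13/6, so the best response is Forehand.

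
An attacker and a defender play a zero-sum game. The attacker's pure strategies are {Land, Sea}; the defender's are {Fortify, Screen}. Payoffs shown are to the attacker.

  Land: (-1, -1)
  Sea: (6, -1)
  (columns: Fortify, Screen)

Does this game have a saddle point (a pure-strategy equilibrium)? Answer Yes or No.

Yes

Row minima: Land → -1, Sea → -1; maximin = -1.
Column maxima: Fortify → 6, Screen → -1; minimax = -1.
maximin = minimax = -1, so a saddle point exists.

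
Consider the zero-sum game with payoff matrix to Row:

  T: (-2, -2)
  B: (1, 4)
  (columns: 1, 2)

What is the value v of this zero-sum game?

1

Row minima: T → -2, B → 1; maximin = 1.
Column maxima: 1 → 1, 2 → 4; minimax = 1.
Since maximin = minimax = 1, there is a saddle point and the value is 1.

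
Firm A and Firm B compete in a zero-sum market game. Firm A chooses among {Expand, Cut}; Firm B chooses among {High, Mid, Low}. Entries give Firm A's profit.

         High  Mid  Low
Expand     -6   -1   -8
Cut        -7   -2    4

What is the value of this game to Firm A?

-80/13

Row minima: Expand → -8, Cut → -7; maximin = -7.
Column maxima: High → -6, Mid → -1, Low → 4; minimax = -6.
-7 ≠ -6, so there is no saddle point; optimal play is mixed.
Mid is strictly dominated by High (it gives Firm A strictly more in every row), so Firm B never plays it.
On the remaining 2×2 (Expand, Cut vs High, Low):
Let Firm A play Expand with probability p. Expected payoff against High: (-6)p + (-7)(1−p) = p − 7; against Low: (-8)p + 4(1−p) = −12p + 4.
Setting these equal: p − 7 = −12p + 4 ⇒ 13p = 11 ⇒ p = 11/13, and the value is (1)·(11/13) − 7 = -80/13.
For Firm B: with q = P(High), equating Expand's and Cut's payoffs gives 2q − 8 = −11q + 4 ⇒ q = 12/13.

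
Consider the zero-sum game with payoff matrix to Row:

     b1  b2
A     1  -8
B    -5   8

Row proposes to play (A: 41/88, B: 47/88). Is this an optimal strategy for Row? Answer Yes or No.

No

Against b1 this mix gives (41/88)·1 + (47/88)·(-5) = -97/44.
Against b2 this mix gives (41/88)·(-8) + (47/88)·8 = 6/11.
Column will play b1, holding Row to -97/44. Shifting weight toward the row that does better against b1 would raise this floor (the equalizing mix achieves -16/11 against both b1 and b2), so the proposed strategy is not optimal.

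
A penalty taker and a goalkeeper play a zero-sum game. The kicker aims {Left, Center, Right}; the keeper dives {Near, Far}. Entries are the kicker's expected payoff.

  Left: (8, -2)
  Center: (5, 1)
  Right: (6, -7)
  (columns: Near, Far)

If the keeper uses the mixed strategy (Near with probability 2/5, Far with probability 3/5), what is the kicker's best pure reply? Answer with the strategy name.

Expected payoff of Left: (2/5)·8 + (3/5)·(-2) = 2.
Expected payoff of Center: (2/5)·5 + (3/5)·1 = 13/5.
Expected payoff of Right: (2/5)·6 + (3/5)·(-7) = -9/5.
The largest is 13/5, so the kicker's best response is Center.

Center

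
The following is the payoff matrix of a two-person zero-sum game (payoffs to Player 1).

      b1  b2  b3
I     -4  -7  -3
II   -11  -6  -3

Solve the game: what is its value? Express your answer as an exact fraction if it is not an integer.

Row minima: I → -7, II → -11; maximin = -7.
Column maxima: b1 → -4, b2 → -6, b3 → -3; minimax = -6.
-7 ≠ -6, so there is no saddle point; optimal play is mixed.
b3 is strictly dominated by b1 (it gives Player 1 strictly more in every row), so Player 2 never plays it.
On the remaining 2×2 (I, II vs b1, b2):
Let Player 1 play I with probability p. Expected payoff against b1: (-4)p + (-11)(1−p) = 7p − 11; against b2: (-7)p + (-6)(1−p) = −p − 6.
Setting these equal: 7p − 11 = −p − 6 ⇒ 8p = 5 ⇒ p = 5/8, and the value is (7)·(5/8) − 11 = -53/8.
For Player 2: with q = P(b1), equating I's and II's payoffs gives 3q − 7 = −5q − 6 ⇒ q = 1/8.

-53/8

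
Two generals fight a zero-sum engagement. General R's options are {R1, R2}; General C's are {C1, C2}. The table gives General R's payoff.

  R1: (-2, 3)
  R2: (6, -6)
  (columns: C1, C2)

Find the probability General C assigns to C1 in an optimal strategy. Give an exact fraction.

9/17

Row minima: R1 → -2, R2 → -6; maximin = -2.
Column maxima: C1 → 6, C2 → 3; minimax = 3.
-2 ≠ 3, so there is no saddle point; optimal play is mixed.
Let General R play R1 with probability p. Expected payoff against C1: (-2)p + 6(1−p) = −8p + 6; against C2: 3p + (-6)(1−p) = 9p − 6.
Setting these equal: −8p + 6 = 9p − 6 ⇒ −17p = -12 ⇒ p = 12/17, and the value is (-8)·(12/17) + 6 = 6/17.
For General C: with q = P(C1), equating R1's and R2's payoffs gives −5q + 3 = 12q − 6 ⇒ q = 9/17.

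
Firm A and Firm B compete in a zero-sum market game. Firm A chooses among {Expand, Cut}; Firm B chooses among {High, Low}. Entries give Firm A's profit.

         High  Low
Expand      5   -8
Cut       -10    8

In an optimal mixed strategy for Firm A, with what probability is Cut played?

13/31

Row minima: Expand → -8, Cut → -10; maximin = -8.
Column maxima: High → 5, Low → 8; minimax = 5.
-8 ≠ 5, so there is no saddle point; optimal play is mixed.
Let Firm A play Expand with probability p. Expected payoff against High: 5p + (-10)(1−p) = 15p − 10; against Low: (-8)p + 8(1−p) = −16p + 8.
Setting these equal: 15p − 10 = −16p + 8 ⇒ 31p = 18 ⇒ p = 18/31, and the value is (15)·(18/31) − 10 = -40/31.
For Firm B: with q = P(High), equating Expand's and Cut's payoffs gives 13q − 8 = −18q + 8 ⇒ q = 16/31.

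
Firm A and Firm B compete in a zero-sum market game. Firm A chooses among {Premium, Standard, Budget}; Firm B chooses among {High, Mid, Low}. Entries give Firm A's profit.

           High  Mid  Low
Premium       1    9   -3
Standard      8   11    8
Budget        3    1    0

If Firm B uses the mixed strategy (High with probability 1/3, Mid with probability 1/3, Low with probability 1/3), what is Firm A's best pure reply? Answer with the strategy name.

Expected payoff of Premium: (1/3)·1 + (1/3)·9 + (1/3)·(-3) = 7/3.
Expected payoff of Standard: (1/3)·8 + (1/3)·11 + (1/3)·8 = 9.
Expected payoff of Budget: (1/3)·3 + (1/3)·1 + (1/3)·0 = 4/3.
The largest is 9, so Firm A's best response is Standard.

Standard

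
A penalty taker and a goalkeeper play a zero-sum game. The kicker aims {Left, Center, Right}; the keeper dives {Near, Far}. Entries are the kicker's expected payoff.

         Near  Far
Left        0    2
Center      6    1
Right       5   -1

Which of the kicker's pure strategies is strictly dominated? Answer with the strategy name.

Right

Center gives a strictly higher payoff than Right against every column: 6 > 5, 1 > -1.
So Right is strictly dominated and the kicker never plays it.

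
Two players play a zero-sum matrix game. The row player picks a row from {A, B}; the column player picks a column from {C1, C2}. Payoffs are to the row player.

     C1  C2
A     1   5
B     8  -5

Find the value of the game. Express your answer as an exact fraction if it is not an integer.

Row minima: A → 1, B → -5; maximin = 1.
Column maxima: C1 → 8, C2 → 5; minimax = 5.
1 ≠ 5, so there is no saddle point; optimal play is mixed.
Let the row player play A with probability p. Expected payoff against C1: 1p + 8(1−p) = −7p + 8; against C2: 5p + (-5)(1−p) = 10p − 5.
Setting these equal: −7p + 8 = 10p − 5 ⇒ −17p = -13 ⇒ p = 13/17, and the value is (-7)·(13/17) + 8 = 45/17.
For the column player: with q = P(C1), equating A's and B's payoffs gives −4q + 5 = 13q − 5 ⇒ q = 10/17.

45/17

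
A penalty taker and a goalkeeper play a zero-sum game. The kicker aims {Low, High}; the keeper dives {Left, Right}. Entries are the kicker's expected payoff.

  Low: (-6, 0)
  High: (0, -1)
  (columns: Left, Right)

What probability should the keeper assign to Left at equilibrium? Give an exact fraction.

Row minima: Low → -6, High → -1; maximin = -1.
Column maxima: Left → 0, Right → 0; minimax = 0.
-1 ≠ 0, so there is no saddle point; optimal play is mixed.
Let the kicker play Low with probability p. Expected payoff against Left: (-6)p + 0(1−p) = −6p; against Right: 0p + (-1)(1−p) = p − 1.
Setting these equal: −6p = p − 1 ⇒ −7p = -1 ⇒ p = 1/7, and the value is (-6)·(1/7) = -6/7.
For the keeper: with q = P(Left), equating Low's and High's payoffs gives −6q = q − 1 ⇒ q = 1/7.

1/7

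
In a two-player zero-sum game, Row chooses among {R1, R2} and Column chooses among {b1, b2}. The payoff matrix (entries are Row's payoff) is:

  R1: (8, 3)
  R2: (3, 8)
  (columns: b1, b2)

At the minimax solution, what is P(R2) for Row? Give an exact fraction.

Row minima: R1 → 3, R2 → 3; maximin = 3.
Column maxima: b1 → 8, b2 → 8; minimax = 8.
3 ≠ 8, so there is no saddle point; optimal play is mixed.
Let Row play R1 with probability p. Expected payoff against b1: 8p + 3(1−p) = 5p + 3; against b2: 3p + 8(1−p) = −5p + 8.
Setting these equal: 5p + 3 = −5p + 8 ⇒ 10p = 5 ⇒ p = 1/2, and the value is (5)·(1/2) + 3 = 11/2.
For Column: with q = P(b1), equating R1's and R2's payoffs gives 5q + 3 = −5q + 8 ⇒ q = 1/2.

1/2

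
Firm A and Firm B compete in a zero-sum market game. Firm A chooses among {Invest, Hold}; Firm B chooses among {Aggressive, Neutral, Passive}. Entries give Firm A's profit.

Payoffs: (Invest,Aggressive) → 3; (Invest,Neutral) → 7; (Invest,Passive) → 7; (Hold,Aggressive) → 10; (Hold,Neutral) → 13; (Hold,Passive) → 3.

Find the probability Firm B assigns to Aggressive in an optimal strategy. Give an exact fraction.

Row minima: Invest → 3, Hold → 3; maximin = 3.
Column maxima: Aggressive → 10, Neutral → 13, Passive → 7; minimax = 7.
3 ≠ 7, so there is no saddle point; optimal play is mixed.
Neutral is strictly dominated by Aggressive (it gives Firm A strictly more in every row), so Firm B never plays it.
On the remaining 2×2 (Invest, Hold vs Aggressive, Passive):
Let Firm A play Invest with probability p. Expected payoff against Aggressive: 3p + 10(1−p) = −7p + 10; against Passive: 7p + 3(1−p) = 4p + 3.
Setting these equal: −7p + 10 = 4p + 3 ⇒ −11p = -7 ⇒ p = 7/11, and the value is (-7)·(7/11) + 10 = 61/11.
For Firm B: with q = P(Aggressive), equating Invest's and Hold's payoffs gives −4q + 7 = 7q + 3 ⇒ q = 4/11.

4/11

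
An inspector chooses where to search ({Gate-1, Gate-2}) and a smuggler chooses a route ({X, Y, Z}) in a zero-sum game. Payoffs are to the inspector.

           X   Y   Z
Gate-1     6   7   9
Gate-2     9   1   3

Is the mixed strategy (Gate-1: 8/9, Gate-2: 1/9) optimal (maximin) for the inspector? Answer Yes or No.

Against X this mix gives (8/9)·6 + (1/9)·9 = 19/3.
Against Y this mix gives (8/9)·7 + (1/9)·1 = 19/3.
Against Z this mix gives (8/9)·9 + (1/9)·3 = 25/3.
All of the smuggler's active replies (X, Y) yield 19/3, and no column does worse for the inspector. The mix makes the smuggler indifferent and guarantees 19/3, so it is optimal.

Yes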